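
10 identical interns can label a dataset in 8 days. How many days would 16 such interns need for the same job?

5 days

Total work is 10·8 = 80 intern-days.
With 16 interns: 80/16 = 5 days.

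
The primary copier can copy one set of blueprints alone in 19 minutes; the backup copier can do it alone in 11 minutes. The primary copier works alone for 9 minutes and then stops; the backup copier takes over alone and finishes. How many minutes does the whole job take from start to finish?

281/19 minutes

In 9 minutes the primary copier does 9/19 of the job, leaving 10/19.
The backup copier works at 1/11 per minute, so finishing takes 10/19 ÷ 1/11 = 110/19 minutes.
Total time = 9 + 110/19 = 281/19 minutes.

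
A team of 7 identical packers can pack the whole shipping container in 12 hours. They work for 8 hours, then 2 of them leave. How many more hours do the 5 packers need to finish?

28/5 hours

One packer does 1/84 of the job per hour.
After 8 hours with 7 packers, 2/3 is done (1/3 left).
With 5 packers the rate is 5/84, so the rest takes 1/3 ÷ 5/84 = 28/5 hours.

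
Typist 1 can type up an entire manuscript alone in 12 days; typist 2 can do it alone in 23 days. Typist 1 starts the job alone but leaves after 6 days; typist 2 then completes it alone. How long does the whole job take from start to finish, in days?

In 6 days typist 1 does 6/12 = 1/2 of the job, leaving 1/2.
Typist 2 works at 1/23 per day, so finishing takes 1/2 ÷ 1/23 = 23/2 days.
Total time = 6 + 23/2 = 35/2 days.

35/2 days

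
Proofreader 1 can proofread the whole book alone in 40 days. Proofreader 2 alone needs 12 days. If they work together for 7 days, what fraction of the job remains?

29/120

Combined rate: 1/40 + 1/12 = (3 + 10)/120 = 13/120 per day.
In 7 days they complete 7·13/120 = 91/120 of the job.
So 29/120 remains.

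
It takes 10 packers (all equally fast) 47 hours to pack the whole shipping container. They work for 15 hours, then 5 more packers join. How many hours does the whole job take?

One packer does 1/470 of the job per hour.
After 15 hours with 10 packers, 15/47 is done (32/47 left).
With 15 packers the rate is 15/470 = 3/94, so the rest takes 32/47 ÷ 3/94 = 64/3 hours.
Total = 15 + 64/3 = 109/3 hours.

109/3 hours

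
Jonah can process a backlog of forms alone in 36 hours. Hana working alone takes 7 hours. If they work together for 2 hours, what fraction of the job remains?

83/126

Combined rate: 1/36 + 1/7 = (7 + 36)/252 = 43/252 per hour.
In 2 hours they complete 2·43/252 = 43/126 of the job.
So 83/126 remains.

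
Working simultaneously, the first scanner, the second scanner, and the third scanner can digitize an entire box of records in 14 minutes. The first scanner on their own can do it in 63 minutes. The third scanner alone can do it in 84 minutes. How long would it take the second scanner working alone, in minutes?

252/11 minutes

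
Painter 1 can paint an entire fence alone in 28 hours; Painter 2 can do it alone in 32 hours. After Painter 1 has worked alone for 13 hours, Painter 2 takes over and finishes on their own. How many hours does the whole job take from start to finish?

In 13 hours Painter 1 does 13/28 of the job, leaving 15/28.
Painter 2 works at 1/32 per hour, so finishing takes 15/28 ÷ 1/32 = 120/7 hours.
Total time = 13 + 120/7 = 211/7 hours.

211/7 hours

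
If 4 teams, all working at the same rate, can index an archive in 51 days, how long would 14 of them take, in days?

Total work is 4·51 = 204 team-days.
With 14 teams: 204/14 = 102/7 days.

102/7 days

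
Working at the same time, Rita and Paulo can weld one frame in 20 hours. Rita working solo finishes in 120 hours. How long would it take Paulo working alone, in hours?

24 hours

Combined rate is 1/20 per hour.
Known contribution: 1/120 per hour.
So Paulo's rate is 1/20 − 1/120 = 1/24, meaning 24 hours alone.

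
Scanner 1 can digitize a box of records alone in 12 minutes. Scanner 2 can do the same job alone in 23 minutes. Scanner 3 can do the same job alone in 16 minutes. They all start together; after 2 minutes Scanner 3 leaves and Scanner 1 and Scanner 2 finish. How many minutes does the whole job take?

In the first 2 minutes the combined rate is 209/1104, so 209/552 of the job is done, leaving 343/552.
After Scanner 3 leaves the rate is 35/276 per minute; the remaining 343/552 takes 49/10 minutes.
Total = 2 + 49/10 = 69/10 minutes.

69/10 minutes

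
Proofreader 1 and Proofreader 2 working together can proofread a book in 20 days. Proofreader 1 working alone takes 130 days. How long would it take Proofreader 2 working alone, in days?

260/11 days

Combined rate is 1/20 per day.
Known contribution: 1/130 per day.
So Proofreader 2's rate is 1/20 − 1/130 = 11/260, meaning 260/11 days alone.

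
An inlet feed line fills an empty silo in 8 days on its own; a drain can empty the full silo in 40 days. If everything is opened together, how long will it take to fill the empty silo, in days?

Net rate = 1/8 − 1/40 = (5 − 1)/40 = 4/40 = 1/10 per day.
Filling time = 1 ÷ (1/10) = 10 days.

10 days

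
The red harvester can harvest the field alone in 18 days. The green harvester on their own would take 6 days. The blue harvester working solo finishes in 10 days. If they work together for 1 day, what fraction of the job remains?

61/90

Combined rate: 1/18 + 1/6 + 1/10 = (5 + 15 + 9)/90 = 29/90 per day.
In 1 day they complete 1·29/90 = 29/90 of the job.
So 61/90 remains.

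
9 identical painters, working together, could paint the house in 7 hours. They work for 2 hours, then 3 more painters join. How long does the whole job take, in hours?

23/4 hours

One painter does 1/63 of the job per hour.
After 2 hours with 9 painters, 2/7 is done (5/7 left).
With 12 painters the rate is 12/63 = 4/21, so the rest takes 5/7 ÷ 4/21 = 15/4 hours.
Total = 2 + 15/4 = 23/4 hours.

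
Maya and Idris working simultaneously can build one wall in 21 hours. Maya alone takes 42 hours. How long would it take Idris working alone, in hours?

42 hours

Combined rate is 1/21 per hour.
Known contribution: 1/42 per hour.
So Idris's rate is 1/21 − 1/42 = 1/42, meaning 42 hours alone.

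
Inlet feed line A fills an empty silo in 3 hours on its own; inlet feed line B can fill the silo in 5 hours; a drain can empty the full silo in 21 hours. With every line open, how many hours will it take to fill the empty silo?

35/17 hours

Net rate = 1/3 + 1/5 − 1/21 = (35 + 21 − 5)/105 = 51/105 = 17/35 per hour.
Filling time = 1 ÷ (17/35) = 35/17 hours.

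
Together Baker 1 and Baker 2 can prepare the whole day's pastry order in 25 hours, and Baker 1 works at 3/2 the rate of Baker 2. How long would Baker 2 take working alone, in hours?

Let Baker 2's rate be r; then Baker 1's rate is (3/2)r, so together (3/2 + 1)r = (5/2)r = 1/25.
Thus r = 2/125 per hour.
Baker 2 alone: 125/2 hours; Baker 1 alone: 125/3 hours.

125/2 hours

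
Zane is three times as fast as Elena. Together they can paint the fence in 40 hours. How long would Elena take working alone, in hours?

Let Elena's rate be r; then Zane's rate is 3r, so together (3 + 1)r = 4r = 1/40.
Thus r = 1/160 per hour.
Elena alone: 160 hours; Zane alone: 160/3 hours.

160 hours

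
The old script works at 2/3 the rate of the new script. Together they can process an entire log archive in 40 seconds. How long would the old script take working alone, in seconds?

100 seconds

Let the new script's rate be r; then the old script's rate is (2/3)r, so together (2/3 + 1)r = (5/3)r = 1/40.
Thus r = 3/200 per second.
The new script alone: 200/3 seconds; the old script alone: 100 seconds.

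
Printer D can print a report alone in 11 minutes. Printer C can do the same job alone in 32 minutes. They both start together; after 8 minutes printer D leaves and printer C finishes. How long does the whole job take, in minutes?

In the first 8 minutes the combined rate is 43/352, so 43/44 of the job is done, leaving 1/44.
After printer D leaves the rate is 1/32 per minute; the remaining 1/44 takes 8/11 minutes.
Total = 8 + 8/11 = 96/11 minutes.

96/11 minutes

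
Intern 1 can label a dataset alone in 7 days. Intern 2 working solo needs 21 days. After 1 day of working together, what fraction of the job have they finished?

4/21

Combined rate: 1/7 + 1/21 = (3 + 1)/21 = 4/21 per day.
In 1 day they complete 1·4/21 = 4/21 of the job.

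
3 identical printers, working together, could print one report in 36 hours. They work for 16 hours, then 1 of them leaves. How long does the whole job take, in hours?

One printer does 1/108 of the job per hour.
After 16 hours with 3 printers, 4/9 is done (5/9 left).
With 2 printers the rate is 2/108 = 1/54, so the rest takes 5/9 ÷ 1/54 = 30 hours.
Total = 16 + 30 = 46 hours.

46 hours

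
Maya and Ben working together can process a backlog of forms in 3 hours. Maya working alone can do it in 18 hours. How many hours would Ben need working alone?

18/5 hours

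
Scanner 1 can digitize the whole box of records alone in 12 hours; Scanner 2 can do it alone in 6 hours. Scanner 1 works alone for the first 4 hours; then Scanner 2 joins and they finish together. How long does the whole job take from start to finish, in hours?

In 4 hours Scanner 1 does 4/12 = 1/3 of the job, leaving 2/3.
Scanner 1 and Scanner 2 together work at 1/4 per hour, so finishing takes 2/3 ÷ 1/4 = 8/3 hours.
Total time = 4 + 8/3 = 20/3 hours.

20/3 hours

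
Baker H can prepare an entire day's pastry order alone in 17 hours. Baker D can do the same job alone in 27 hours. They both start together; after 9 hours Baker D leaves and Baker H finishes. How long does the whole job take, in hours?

In the first 9 hours the combined rate is 44/459, so 44/51 of the job is done, leaving 7/51.
After Baker D leaves the rate is 1/17 per hour; the remaining 7/51 takes 7/3 hours.
Total = 9 + 7/3 = 34/3 hours.

34/3 hours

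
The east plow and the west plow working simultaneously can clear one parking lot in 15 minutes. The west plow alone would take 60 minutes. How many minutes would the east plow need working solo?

20 minutes

Combined rate is 1/15 per minute.
Known contribution: 1/60 per minute.
So the east plow's rate is 1/15 − 1/60 = 1/20, meaning 20 minutes alone.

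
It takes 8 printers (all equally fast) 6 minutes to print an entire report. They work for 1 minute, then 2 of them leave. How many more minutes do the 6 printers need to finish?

One printer does 1/48 of the job per minute.
After 1 minute with 8 printers, 1/6 is done (5/6 left).
With 6 printers the rate is 6/48 = 1/8, so the rest takes 5/6 ÷ 1/8 = 20/3 minutes.

20/3 minutes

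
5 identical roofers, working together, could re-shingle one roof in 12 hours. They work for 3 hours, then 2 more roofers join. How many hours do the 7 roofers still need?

45/7 hours

One roofer does 1/60 of the job per hour.
After 3 hours with 5 roofers, 1/4 is done (3/4 left).
With 7 roofers the rate is 7/60, so the rest takes 3/4 ÷ 7/60 = 45/7 hours.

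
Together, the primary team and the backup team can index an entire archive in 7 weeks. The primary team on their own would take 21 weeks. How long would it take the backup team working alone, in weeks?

21/2 weeks

Combined rate is 1/7 per week.
Known contribution: 1/21 per week.
So the backup team's rate is 1/7 − 1/21 = 2/21, meaning 21/2 weeks alone.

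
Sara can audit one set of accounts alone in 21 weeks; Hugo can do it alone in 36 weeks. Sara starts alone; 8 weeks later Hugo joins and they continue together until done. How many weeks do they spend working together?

156/19 weeks

In 8 weeks Sara does 8/21 of the job, leaving 13/21.
Sara and Hugo together work at 19/252 per week, so finishing takes 13/21 ÷ 19/252 = 156/19 weeks.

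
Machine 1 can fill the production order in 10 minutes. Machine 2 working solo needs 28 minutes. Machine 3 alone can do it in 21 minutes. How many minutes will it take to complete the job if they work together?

Combined rate: 1/10 + 1/28 + 1/21 = (42 + 15 + 20)/420 = 77/420 = 11/60 per minute.
Time = 1 ÷ (11/60) = 60/11 minutes.

60/11 minutes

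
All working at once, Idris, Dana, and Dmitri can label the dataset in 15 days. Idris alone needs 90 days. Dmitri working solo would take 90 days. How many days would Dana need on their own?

Combined rate is 1/15 per day.
Known contribution: 1/90 + 1/90 = (1 + 1)/90 = 2/90 = 1/45 per day.
So Dana's rate is 1/15 − 1/45 = 2/45, meaning 45/2 days alone.

45/2 days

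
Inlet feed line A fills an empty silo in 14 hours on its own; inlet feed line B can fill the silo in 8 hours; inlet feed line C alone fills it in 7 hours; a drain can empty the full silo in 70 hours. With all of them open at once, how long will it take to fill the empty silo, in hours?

Net rate = 1/14 + 1/8 + 1/7 − 1/70 = (20 + 35 + 40 − 4)/280 = 91/280 = 13/40 per hour.
Filling time = 1 ÷ (13/40) = 40/13 hours.

40/13 hours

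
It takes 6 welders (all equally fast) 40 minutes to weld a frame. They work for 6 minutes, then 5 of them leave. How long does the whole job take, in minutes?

210 minutes

One welder does 1/240 of the job per minute.
After 6 minutes with 6 welders, 3/20 is done (17/20 left).
With 1 welder the rate is 1/240, so the rest takes 17/20 ÷ 1/240 = 204 minutes.
Total = 6 + 204 = 210 minutes.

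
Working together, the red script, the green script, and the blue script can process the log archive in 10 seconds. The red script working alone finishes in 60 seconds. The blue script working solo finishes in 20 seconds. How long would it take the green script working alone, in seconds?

Combined rate is 1/10 per second.
Known contribution: 1/60 + 1/20 = (1 + 3)/60 = 4/60 = 1/15 per second.
So the green script's rate is 1/10 − 1/15 = 1/30, meaning 30 seconds alone.

30 seconds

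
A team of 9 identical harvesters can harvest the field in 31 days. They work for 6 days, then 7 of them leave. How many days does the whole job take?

237/2 days

One harvester does 1/279 of the job per day.
After 6 days with 9 harvesters, 6/31 is done (25/31 left).
With 2 harvesters the rate is 2/279, so the rest takes 25/31 ÷ 2/279 = 225/2 days.
Total = 6 + 225/2 = 237/2 days.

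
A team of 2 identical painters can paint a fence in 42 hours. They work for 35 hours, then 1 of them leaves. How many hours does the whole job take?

49 hours

One painter does 1/84 of the job per hour.
After 35 hours with 2 painters, 5/6 is done (1/6 left).
With 1 painter the rate is 1/84, so the rest takes 1/6 ÷ 1/84 = 14 hours.
Total = 35 + 14 = 49 hours.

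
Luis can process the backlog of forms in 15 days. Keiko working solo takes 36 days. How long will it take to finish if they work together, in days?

180/17 days

With two workers the combined time is the product over the sum: 15·36/(15+36) = 540/51 = 180/17 days.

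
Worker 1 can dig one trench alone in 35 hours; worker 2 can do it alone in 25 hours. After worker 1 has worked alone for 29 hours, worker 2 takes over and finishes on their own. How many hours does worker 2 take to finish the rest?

In 29 hours worker 1 does 29/35 of the job, leaving 6/35.
Worker 2 works at 1/25 per hour, so finishing takes 6/35 ÷ 1/25 = 30/7 hours.

30/7 hours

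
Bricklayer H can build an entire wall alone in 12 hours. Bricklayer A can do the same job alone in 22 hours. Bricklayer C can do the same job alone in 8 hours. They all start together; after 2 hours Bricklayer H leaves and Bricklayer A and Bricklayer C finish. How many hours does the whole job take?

44/9 hours

In the first 2 hours the combined rate is 67/264, so 67/132 of the job is done, leaving 65/132.
After Bricklayer H leaves the rate is 15/88 per hour; the remaining 65/132 takes 26/9 hours.
Total = 2 + 26/9 = 44/9 hours.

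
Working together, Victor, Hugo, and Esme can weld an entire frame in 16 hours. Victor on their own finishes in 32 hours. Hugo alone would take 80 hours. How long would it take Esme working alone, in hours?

160/3 hours

Combined rate is 1/16 per hour.
Known contribution: 1/32 + 1/80 = (5 + 2)/160 = 7/160 per hour.
So Esme's rate is 1/16 − 7/160 = 3/160, meaning 160/3 hours alone.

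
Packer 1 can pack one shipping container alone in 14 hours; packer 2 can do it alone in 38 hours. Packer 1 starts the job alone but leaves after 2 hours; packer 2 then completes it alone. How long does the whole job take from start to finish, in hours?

242/7 hours

In 2 hours packer 1 does 2/14 = 1/7 of the job, leaving 6/7.
Packer 2 works at 1/38 per hour, so finishing takes 6/7 ÷ 1/38 = 228/7 hours.
Total time = 2 + 228/7 = 242/7 hours.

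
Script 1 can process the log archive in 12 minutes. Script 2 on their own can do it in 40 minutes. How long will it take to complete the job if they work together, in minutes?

120/13 minutes

With two workers the combined time is the product over the sum: 12·40/(12+40) = 480/52 = 120/13 minutes.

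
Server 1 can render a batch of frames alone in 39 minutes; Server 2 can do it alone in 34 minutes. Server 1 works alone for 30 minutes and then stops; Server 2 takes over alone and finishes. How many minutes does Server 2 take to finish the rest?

102/13 minutes

In 30 minutes Server 1 does 30/39 = 10/13 of the job, leaving 3/13.
Server 2 works at 1/34 per minute, so finishing takes 3/13 ÷ 1/34 = 102/13 minutes.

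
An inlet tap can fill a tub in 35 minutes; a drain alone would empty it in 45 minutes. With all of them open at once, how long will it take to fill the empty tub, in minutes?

315/2 minutes

Net rate = 1/35 − 1/45 = (9 − 7)/315 = 2/315 per minute.
Filling time = 1 ÷ (2/315) = 315/2 minutes.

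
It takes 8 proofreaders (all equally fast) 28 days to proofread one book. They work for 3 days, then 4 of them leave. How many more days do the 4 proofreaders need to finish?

One proofreader does 1/224 of the job per day.
After 3 days with 8 proofreaders, 3/28 is done (25/28 left).
With 4 proofreaders the rate is 4/224 = 1/56, so the rest takes 25/28 ÷ 1/56 = 50 days.

50 days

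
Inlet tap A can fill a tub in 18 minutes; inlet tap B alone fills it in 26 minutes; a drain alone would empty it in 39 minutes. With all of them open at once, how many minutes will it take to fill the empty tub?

Net rate = 1/18 + 1/26 − 1/39 = (13 + 9 − 6)/234 = 16/234 = 8/117 per minute.
Filling time = 1 ÷ (8/117) = 117/8 minutes.

117/8 minutes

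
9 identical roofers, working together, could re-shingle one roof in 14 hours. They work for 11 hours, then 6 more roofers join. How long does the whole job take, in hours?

64/5 hours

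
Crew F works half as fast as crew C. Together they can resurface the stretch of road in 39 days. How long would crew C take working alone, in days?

117/2 days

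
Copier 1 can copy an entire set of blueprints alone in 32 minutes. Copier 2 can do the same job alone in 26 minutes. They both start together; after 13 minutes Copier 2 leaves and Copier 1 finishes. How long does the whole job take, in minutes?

In the first 13 minutes the combined rate is 29/416, so 29/32 of the job is done, leaving 3/32.
After Copier 2 leaves the rate is 1/32 per minute; the remaining 3/32 takes 3 minutes.
Total = 13 + 3 = 16 minutes.

16 minutes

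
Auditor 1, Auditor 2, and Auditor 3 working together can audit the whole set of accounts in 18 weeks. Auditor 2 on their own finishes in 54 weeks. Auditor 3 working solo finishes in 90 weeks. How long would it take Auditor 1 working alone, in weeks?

Combined rate is 1/18 per week.
Known contribution: 1/54 + 1/90 = (5 + 3)/270 = 8/270 = 4/135 per week.
So Auditor 1's rate is 1/18 − 4/135 = 7/270, meaning 270/7 weeks alone.

270/7 weeks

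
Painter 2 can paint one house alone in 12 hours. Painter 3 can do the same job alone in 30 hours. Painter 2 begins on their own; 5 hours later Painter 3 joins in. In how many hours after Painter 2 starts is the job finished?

In the first 5 hours Painter 2 alone does 5/12 of the job, leaving 7/12.
Once everyone is working, combined rate: 1/12 + 1/30 = (5 + 2)/60 = 7/60 per hour.
Remaining 7/12 at 7/60 per hour takes 5 hours.
Total from the start = 5 + 5 = 10 hours.

10 hours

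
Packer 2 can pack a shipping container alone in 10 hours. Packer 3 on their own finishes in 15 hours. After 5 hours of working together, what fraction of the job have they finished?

Combined rate: 1/10 + 1/15 = (3 + 2)/30 = 5/30 = 1/6 per hour.
In 5 hours they complete 5·1/6 = 5/6 of the job.

5/6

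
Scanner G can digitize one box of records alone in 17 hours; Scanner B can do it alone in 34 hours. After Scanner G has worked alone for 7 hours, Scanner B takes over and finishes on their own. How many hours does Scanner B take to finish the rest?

20 hours

In 7 hours Scanner G does 7/17 of the job, leaving 10/17.
Scanner B works at 1/34 per hour, so finishing takes 10/17 ÷ 1/34 = 20 hours.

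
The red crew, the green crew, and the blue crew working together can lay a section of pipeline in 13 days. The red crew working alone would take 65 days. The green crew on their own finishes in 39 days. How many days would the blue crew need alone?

195/7 days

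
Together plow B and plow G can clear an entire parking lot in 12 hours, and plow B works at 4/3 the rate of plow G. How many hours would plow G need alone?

28 hours

Let plow G's rate be r; then plow B's rate is (4/3)r, so together (4/3 + 1)r = (7/3)r = 1/12.
Thus r = 1/28 per hour.
Plow G alone: 28 hours; plow B alone: 21 hours.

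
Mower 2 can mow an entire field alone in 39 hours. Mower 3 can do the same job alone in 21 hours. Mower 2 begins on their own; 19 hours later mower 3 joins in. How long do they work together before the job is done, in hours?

In the first 19 hours mower 2 alone does 19/39 of the job, leaving 20/39.
Once everyone is working, combined rate: 1/39 + 1/21 = (7 + 13)/273 = 20/273 per hour.
Remaining 20/39 at 20/273 per hour takes 7 hours.

7 hours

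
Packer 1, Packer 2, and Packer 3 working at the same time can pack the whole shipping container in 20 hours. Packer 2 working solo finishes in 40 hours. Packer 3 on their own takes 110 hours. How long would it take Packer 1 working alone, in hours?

Combined rate is 1/20 per hour.
Known contribution: 1/40 + 1/110 = (11 + 4)/440 = 15/440 = 3/88 per hour.
So Packer 1's rate is 1/20 − 3/88 = 7/440, meaning 440/7 hours alone.

440/7 hours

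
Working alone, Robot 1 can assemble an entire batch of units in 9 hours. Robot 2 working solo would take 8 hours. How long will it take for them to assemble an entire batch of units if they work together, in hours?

72/17 hours

With two workers the combined time is the product over the sum: 9·8/(9+8) = 72/17 hours.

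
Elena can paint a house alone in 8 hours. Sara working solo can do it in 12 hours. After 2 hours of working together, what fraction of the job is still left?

Combined rate: 1/8 + 1/12 = (3 + 2)/24 = 5/24 per hour.
In 2 hours they complete 2·5/24 = 5/12 of the job.
So 7/12 remains.

7/12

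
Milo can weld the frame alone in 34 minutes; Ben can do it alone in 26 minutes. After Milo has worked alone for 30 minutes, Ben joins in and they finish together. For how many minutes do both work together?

26/15 minutes

In 30 minutes Milo does 30/34 = 15/17 of the job, leaving 2/17.
Milo and Ben together work at 15/221 per minute, so finishing takes 2/17 ÷ 15/221 = 26/15 minutes.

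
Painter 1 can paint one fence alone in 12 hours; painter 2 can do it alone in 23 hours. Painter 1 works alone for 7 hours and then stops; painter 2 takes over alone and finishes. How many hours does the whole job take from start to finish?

199/12 hours

In 7 hours painter 1 does 7/12 of the job, leaving 5/12.
Painter 2 works at 1/23 per hour, so finishing takes 5/12 ÷ 1/23 = 115/12 hours.
Total time = 7 + 115/12 = 199/12 hours.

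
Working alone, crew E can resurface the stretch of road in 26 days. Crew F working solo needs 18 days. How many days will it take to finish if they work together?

117/11 days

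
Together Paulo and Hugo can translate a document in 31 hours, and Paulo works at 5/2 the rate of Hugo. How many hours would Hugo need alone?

217/2 hours

Let Hugo's rate be r; then Paulo's rate is (5/2)r, so together (5/2 + 1)r = (7/2)r = 1/31.
Thus r = 2/217 per hour.
Hugo alone: 217/2 hours; Paulo alone: 217/5 hours.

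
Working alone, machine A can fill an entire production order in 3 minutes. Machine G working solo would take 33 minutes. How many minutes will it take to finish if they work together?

With two workers the combined time is the product over the sum: 3·33/(3+33) = 99/36 = 11/4 minutes.

11/4 minutes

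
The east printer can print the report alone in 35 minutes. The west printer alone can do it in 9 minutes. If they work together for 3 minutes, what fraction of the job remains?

Combined rate: 1/35 + 1/9 = (9 + 35)/315 = 44/315 per minute.
In 3 minutes they complete 3·44/315 = 44/105 of the job.
So 61/105 remains.

61/105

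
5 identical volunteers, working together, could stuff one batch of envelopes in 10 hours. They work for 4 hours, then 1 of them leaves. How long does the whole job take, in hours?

23/2 hours

One volunteer does 1/50 of the job per hour.
After 4 hours with 5 volunteers, 2/5 is done (3/5 left).
With 4 volunteers the rate is 4/50 = 2/25, so the rest takes 3/5 ÷ 2/25 = 15/2 hours.
Total = 4 + 15/2 = 23/2 hours.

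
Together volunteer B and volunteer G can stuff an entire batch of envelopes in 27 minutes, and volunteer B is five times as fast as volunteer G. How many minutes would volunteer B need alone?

162/5 minutes

Let volunteer G's rate be r; then volunteer B's rate is 5r, so together (5 + 1)r = 6r = 1/27.
Thus r = 1/162 per minute.
Volunteer G alone: 162 minutes; volunteer B alone: 162/5 minutes.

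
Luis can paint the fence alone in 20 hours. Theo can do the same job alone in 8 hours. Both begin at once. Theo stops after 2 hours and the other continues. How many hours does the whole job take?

In the first 2 hours the combined rate is 7/40, so 7/20 of the job is done, leaving 13/20.
After Theo leaves the rate is 1/20 per hour; the remaining 13/20 takes 13 hours.
Total = 2 + 13 = 15 hours.

15 hours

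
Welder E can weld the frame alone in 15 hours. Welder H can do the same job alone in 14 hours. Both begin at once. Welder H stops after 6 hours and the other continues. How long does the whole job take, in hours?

60/7 hours

In the first 6 hours the combined rate is 29/210, so 29/35 of the job is done, leaving 6/35.
After welder H leaves the rate is 1/15 per hour; the remaining 6/35 takes 18/7 hours.
Total = 6 + 18/7 = 60/7 hours.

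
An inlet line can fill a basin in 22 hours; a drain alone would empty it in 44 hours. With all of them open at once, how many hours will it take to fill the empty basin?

Net rate = 1/22 − 1/44 = (2 − 1)/44 = 1/44 per hour.
Filling time = 1 ÷ (1/44) = 44 hours.

44 hours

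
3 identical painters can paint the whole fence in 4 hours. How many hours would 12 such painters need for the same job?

Total work is 3·4 = 12 painter-hours.
With 12 painters: 12/12 = 1 hours.

1 hour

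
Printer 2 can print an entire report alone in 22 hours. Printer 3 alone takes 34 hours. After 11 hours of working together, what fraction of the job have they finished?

Combined rate: 1/22 + 1/34 = (17 + 11)/374 = 28/374 = 14/187 per hour.
In 11 hours they complete 11·14/187 = 14/17 of the job.

14/17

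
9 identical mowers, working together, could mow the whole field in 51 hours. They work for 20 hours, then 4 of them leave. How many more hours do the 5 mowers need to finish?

279/5 hours

One mower does 1/459 of the job per hour.
After 20 hours with 9 mowers, 20/51 is done (31/51 left).
With 5 mowers the rate is 5/459, so the rest takes 31/51 ÷ 5/459 = 279/5 hours.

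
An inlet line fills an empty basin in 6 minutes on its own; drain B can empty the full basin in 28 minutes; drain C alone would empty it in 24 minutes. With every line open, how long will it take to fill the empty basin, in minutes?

56/5 minutes

Net rate = 1/6 − 1/28 − 1/24 = (28 − 6 − 7)/168 = 15/168 = 5/56 per minute.
Filling time = 1 ÷ (5/56) = 56/5 minutes.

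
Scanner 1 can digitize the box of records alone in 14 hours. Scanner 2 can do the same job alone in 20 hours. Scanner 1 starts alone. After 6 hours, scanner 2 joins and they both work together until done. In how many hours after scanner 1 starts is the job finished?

182/17 hours

In the first 6 hours scanner 1 alone does 6/14 = 3/7 of the job, leaving 4/7.
Once everyone is working, combined rate: 1/14 + 1/20 = (10 + 7)/140 = 17/140 per hour.
Remaining 4/7 at 17/140 per hour takes 80/17 hours.
Total from the start = 6 + 80/17 = 182/17 hours.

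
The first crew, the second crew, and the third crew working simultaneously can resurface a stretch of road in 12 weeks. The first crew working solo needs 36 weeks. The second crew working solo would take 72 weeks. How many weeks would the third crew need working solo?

24 weeks

Combined rate is 1/12 per week.
Known contribution: 1/36 + 1/72 = (2 + 1)/72 = 3/72 = 1/24 per week.
So the third crew's rate is 1/12 − 1/24 = 1/24, meaning 24 weeks alone.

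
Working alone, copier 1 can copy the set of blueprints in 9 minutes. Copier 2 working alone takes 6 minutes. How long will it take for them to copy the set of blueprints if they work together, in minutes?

18/5 minutes

With two workers the combined time is the product over the sum: 9·6/(9+6) = 54/15 = 18/5 minutes.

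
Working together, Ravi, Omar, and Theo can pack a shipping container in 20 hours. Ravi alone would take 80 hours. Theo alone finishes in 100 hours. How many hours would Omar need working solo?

Combined rate is 1/20 per hour.
Known contribution: 1/80 + 1/100 = (5 + 4)/400 = 9/400 per hour.
So Omar's rate is 1/20 − 9/400 = 11/400, meaning 400/11 hours alone.

400/11 hours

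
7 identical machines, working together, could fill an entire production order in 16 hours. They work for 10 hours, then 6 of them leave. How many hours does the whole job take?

One machine does 1/112 of the job per hour.
After 10 hours with 7 machines, 5/8 is done (3/8 left).
With 1 machine the rate is 1/112, so the rest takes 3/8 ÷ 1/112 = 42 hours.
Total = 10 + 42 = 52 hours.

52 hours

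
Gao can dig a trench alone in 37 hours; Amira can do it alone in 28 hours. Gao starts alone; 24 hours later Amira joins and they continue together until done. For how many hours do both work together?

In 24 hours Gao does 24/37 of the job, leaving 13/37.
Gao and Amira together work at 65/1036 per hour, so finishing takes 13/37 ÷ 65/1036 = 28/5 hours.

28/5 hours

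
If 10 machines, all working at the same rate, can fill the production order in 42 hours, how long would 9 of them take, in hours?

Total work is 10·42 = 420 machine-hours.
With 9 machines: 420/9 = 140/3 hours.

140/3 hours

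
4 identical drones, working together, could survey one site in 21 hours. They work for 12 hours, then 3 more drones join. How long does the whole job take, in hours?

120/7 hours

One drone does 1/84 of the job per hour.
After 12 hours with 4 drones, 4/7 is done (3/7 left).
With 7 drones the rate is 7/84 = 1/12, so the rest takes 3/7 ÷ 1/12 = 36/7 hours.
Total = 12 + 36/7 = 120/7 hours.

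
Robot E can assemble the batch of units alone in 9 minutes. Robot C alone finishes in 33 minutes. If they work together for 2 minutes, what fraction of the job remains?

71/99

Combined rate: 1/9 + 1/33 = (11 + 3)/99 = 14/99 per minute.
In 2 minutes they complete 2·14/99 = 28/99 of the job.
So 71/99 remains.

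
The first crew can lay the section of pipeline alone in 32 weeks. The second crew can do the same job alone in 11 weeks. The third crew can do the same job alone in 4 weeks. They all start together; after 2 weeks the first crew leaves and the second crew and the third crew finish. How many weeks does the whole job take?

11/4 weeks

In the first 2 weeks the combined rate is 131/352, so 131/176 of the job is done, leaving 45/176.
After the first crew leaves the rate is 15/44 per week; the remaining 45/176 takes 3/4 weeks.
Total = 2 + 3/4 = 11/4 weeks.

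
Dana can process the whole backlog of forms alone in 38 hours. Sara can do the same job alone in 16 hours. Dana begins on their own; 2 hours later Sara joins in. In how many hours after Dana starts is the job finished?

38/3 hours

In the first 2 hours Dana alone does 2/38 = 1/19 of the job, leaving 18/19.
Once everyone is working, combined rate: 1/38 + 1/16 = (8 + 19)/304 = 27/304 per hour.
Remaining 18/19 at 27/304 per hour takes 32/3 hours.
Total from the start = 2 + 32/3 = 38/3 hours.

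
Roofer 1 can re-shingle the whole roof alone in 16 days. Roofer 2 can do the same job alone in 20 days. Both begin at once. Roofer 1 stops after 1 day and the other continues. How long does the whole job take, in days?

In the first 1 day the combined rate is 9/80, so 9/80 of the job is done, leaving 71/80.
After roofer 1 leaves the rate is 1/20 per day; the remaining 71/80 takes 71/4 days.
Total = 1 + 71/4 = 75/4 days.

75/4 days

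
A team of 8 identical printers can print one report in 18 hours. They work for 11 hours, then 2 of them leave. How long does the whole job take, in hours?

One printer does 1/144 of the job per hour.
After 11 hours with 8 printers, 11/18 is done (7/18 left).
With 6 printers the rate is 6/144 = 1/24, so the rest takes 7/18 ÷ 1/24 = 28/3 hours.
Total = 11 + 28/3 = 61/3 hours.

61/3 hours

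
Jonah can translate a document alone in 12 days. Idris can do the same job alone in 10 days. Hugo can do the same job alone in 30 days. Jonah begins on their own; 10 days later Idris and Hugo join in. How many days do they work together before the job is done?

In the first 10 days Jonah alone does 10/12 = 5/6 of the job, leaving 1/6.
Once everyone is working, combined rate: 1/12 + 1/10 + 1/30 = (5 + 6 + 2)/60 = 13/60 per day.
Remaining 1/6 at 13/60 per day takes 10/13 days.

10/13 days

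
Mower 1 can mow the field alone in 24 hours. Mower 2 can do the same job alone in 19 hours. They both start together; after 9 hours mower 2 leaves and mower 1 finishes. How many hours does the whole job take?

240/19 hours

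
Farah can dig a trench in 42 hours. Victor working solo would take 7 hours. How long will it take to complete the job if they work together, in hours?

6 hours

With two workers the combined time is the product over the sum: 42·7/(42+7) = 294/49 = 6 hours.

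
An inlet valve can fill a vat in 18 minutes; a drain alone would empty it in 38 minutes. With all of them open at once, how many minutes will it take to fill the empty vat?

Net rate = 1/18 − 1/38 = (19 − 9)/342 = 10/342 = 5/171 per minute.
Filling time = 1 ÷ (5/171) = 171/5 minutes.

171/5 minutes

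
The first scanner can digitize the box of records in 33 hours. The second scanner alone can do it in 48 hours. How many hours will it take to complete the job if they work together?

176/9 hours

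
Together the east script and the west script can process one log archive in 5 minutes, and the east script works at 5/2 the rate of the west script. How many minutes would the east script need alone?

7 minutes

Let the west script's rate be r; then the east script's rate is (5/2)r, so together (5/2 + 1)r = (7/2)r = 1/5.
Thus r = 2/35 per minute.
The west script alone: 35/2 minutes; the east script alone: 7 minutes.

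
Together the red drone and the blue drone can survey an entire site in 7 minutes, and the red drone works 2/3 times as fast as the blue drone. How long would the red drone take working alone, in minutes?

Let the blue drone's rate be r; then the red drone's rate is (2/3)r, so together (2/3 + 1)r = (5/3)r = 1/7.
Thus r = 3/35 per minute.
The blue drone alone: 35/3 minutes; the red drone alone: 35/2 minutes.

35/2 minutes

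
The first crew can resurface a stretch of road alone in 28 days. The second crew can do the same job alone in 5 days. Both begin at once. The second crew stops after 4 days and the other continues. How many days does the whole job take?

28/5 days

In the first 4 days the combined rate is 33/140, so 33/35 of the job is done, leaving 2/35.
After the second crew leaves the rate is 1/28 per day; the remaining 2/35 takes 8/5 days.
Total = 4 + 8/5 = 28/5 days.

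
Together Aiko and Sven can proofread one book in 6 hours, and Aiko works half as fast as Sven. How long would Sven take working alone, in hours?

Let Sven's rate be r; then Aiko's rate is (1/2)r, so together (1/2 + 1)r = (3/2)r = 1/6.
Thus r = 1/9 per hour.
Sven alone: 9 hours; Aiko alone: 18 hours.

9 hours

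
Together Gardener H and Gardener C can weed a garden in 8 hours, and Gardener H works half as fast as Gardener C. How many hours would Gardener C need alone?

12 hours

Let Gardener C's rate be r; then Gardener H's rate is (1/2)r, so together (1/2 + 1)r = (3/2)r = 1/8.
Thus r = 1/12 per hour.
Gardener C alone: 12 hours; Gardener H alone: 24 hours.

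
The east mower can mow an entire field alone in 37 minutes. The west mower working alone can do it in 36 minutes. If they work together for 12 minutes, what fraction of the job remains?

38/111

Combined rate: 1/37 + 1/36 = (36 + 37)/1332 = 73/1332 per minute.
In 12 minutes they complete 12·73/1332 = 73/111 of the job.
So 38/111 remains.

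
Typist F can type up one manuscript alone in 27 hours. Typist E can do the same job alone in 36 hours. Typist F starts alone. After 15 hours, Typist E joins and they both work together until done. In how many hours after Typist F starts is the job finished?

In the first 15 hours Typist F alone does 15/27 = 5/9 of the job, leaving 4/9.
Once everyone is working, combined rate: 1/27 + 1/36 = (4 + 3)/108 = 7/108 per hour.
Remaining 4/9 at 7/108 per hour takes 48/7 hours.
Total from the start = 15 + 48/7 = 153/7 hours.

153/7 hours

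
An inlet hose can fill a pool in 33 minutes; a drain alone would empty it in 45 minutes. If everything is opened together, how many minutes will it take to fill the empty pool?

495/4 minutes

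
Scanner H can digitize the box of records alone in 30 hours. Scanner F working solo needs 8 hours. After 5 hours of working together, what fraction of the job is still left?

Combined rate: 1/30 + 1/8 = (4 + 15)/120 = 19/120 per hour.
In 5 hours they complete 5·19/120 = 19/24 of the job.
So 5/24 remains.

5/24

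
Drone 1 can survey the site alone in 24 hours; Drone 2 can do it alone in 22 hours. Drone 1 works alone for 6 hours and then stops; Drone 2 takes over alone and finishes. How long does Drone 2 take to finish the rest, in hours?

33/2 hours

In 6 hours Drone 1 does 6/24 = 1/4 of the job, leaving 3/4.
Drone 2 works at 1/22 per hour, so finishing takes 3/4 ÷ 1/22 = 33/2 hours.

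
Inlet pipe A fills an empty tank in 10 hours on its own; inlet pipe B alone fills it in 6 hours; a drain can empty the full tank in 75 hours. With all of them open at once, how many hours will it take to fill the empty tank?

Net rate = 1/10 + 1/6 − 1/75 = (15 + 25 − 2)/150 = 38/150 = 19/75 per hour.
Filling time = 1 ÷ (19/75) = 75/19 hours.

75/19 hours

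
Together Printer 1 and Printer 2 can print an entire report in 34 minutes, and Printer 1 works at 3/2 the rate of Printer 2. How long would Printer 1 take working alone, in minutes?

170/3 minutes

Let Printer 2's rate be r; then Printer 1's rate is (3/2)r, so together (3/2 + 1)r = (5/2)r = 1/34.
Thus r = 1/85 per minute.
Printer 2 alone: 85 minutes; Printer 1 alone: 170/3 minutes.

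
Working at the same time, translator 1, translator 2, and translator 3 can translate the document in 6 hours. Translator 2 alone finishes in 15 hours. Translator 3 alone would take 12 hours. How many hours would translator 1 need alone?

Combined rate is 1/6 per hour.
Known contribution: 1/15 + 1/12 = (4 + 5)/60 = 9/60 = 3/20 per hour.
So translator 1's rate is 1/6 − 3/20 = 1/60, meaning 60 hours alone.

60 hours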